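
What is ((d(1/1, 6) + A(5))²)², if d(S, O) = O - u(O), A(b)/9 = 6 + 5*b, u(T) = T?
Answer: 6059221281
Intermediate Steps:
A(b) = 54 + 45*b (A(b) = 9*(6 + 5*b) = 54 + 45*b)
d(S, O) = 0 (d(S, O) = O - O = 0)
((d(1/1, 6) + A(5))²)² = ((0 + (54 + 45*5))²)² = ((0 + (54 + 225))²)² = ((0 + 279)²)² = (279²)² = 77841² = 6059221281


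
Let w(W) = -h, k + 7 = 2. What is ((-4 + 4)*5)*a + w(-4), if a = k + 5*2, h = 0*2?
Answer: 0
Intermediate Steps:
h = 0
k = -5 (k = -7 + 2 = -5)
a = 5 (a = -5 + 5*2 = -5 + 10 = 5)
w(W) = 0 (w(W) = -1*0 = 0)
((-4 + 4)*5)*a + w(-4) = ((-4 + 4)*5)*5 + 0 = (0*5)*5 + 0 = 0*5 + 0 = 0 + 0 = 0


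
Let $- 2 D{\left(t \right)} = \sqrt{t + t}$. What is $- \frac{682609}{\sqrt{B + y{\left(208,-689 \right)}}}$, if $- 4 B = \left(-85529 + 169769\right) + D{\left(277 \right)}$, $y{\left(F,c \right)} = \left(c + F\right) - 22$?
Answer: $\frac{1365218 i \sqrt{2}}{\sqrt{172504 - \sqrt{554}}} \approx 4648.9 i$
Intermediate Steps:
$D{\left(t \right)} = - \frac{\sqrt{2} \sqrt{t}}{2}$ ($D{\left(t \right)} = - \frac{\sqrt{t + t}}{2} = - \frac{\sqrt{2 t}}{2} = - \frac{\sqrt{2} \sqrt{t}}{2}$)
$y{\left(F,c \right)} = -22 + F + c$ ($y{\left(F,c \right)} = \left(F + c\right) - 22 = -22 + F + c$)
$B = -21060 + \frac{\sqrt{554}}{8}$ ($B = - \frac{\left(-85529 + 169769\right) - \frac{\sqrt{2} \sqrt{277}}{2}}{4} = - \frac{84240 - \frac{\sqrt{554}}{2}}{4} = -21060 + \frac{\sqrt{554}}{8} \approx -21057.0$)
$- \frac{682609}{\sqrt{B + y{\left(208,-689 \right)}}} = - \frac{682609}{\sqrt{\left(-21060 + \frac{\sqrt{554}}{8}\right) - 503}} = - \frac{682609}{\sqrt{-21563 + \frac{\sqrt{554}}{8}}}$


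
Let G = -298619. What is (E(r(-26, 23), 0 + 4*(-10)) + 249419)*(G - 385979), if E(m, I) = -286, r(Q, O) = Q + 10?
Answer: -170555953534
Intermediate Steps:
r(Q, O) = 10 + Q
(E(r(-26, 23), 0 + 4*(-10)) + 249419)*(G - 385979) = (-286 + 249419)*(-298619 - 385979) = 249133*(-684598) = -170555953534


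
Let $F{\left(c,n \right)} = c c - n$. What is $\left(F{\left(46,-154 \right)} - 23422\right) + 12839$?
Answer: $-8313$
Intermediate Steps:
$F{\left(c,n \right)} = c^{2} - n$
$\left(F{\left(46,-154 \right)} - 23422\right) + 12839 = \left(\left(46^{2} - -154\right) - 23422\right) + 12839 = \left(\left(2116 + 154\right) - 23422\right) + 12839 = \left(2270 - 23422\right) + 12839 = -21152 + 12839 = -8313$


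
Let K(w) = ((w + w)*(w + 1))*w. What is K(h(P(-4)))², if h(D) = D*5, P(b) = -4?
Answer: 231040000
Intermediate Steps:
h(D) = 5*D
K(w) = 2*w²*(1 + w) (K(w) = ((2*w)*(1 + w))*w = (2*w*(1 + w))*w = 2*w²*(1 + w))
K(h(P(-4)))² = (2*(5*(-4))²*(1 + 5*(-4)))² = (2*(-20)²*(1 - 20))² = (2*400*(-19))² = (-15200)² = 231040000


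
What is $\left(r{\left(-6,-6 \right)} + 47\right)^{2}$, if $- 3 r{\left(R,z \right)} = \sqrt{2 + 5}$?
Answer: $\frac{\left(141 - \sqrt{7}\right)^{2}}{9} \approx 2126.9$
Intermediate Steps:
$r{\left(R,z \right)} = - \frac{\sqrt{7}}{3}$ ($r{\left(R,z \right)} = - \frac{\sqrt{2 + 5}}{3} = - \frac{\sqrt{7}}{3}$)
$\left(r{\left(-6,-6 \right)} + 47\right)^{2} = \left(- \frac{\sqrt{7}}{3} + 47\right)^{2} = \left(47 - \frac{\sqrt{7}}{3}\right)^{2}$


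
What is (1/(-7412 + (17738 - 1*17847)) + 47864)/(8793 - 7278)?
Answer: 359985143/11394315 ≈ 31.593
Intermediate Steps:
(1/(-7412 + (17738 - 1*17847)) + 47864)/(8793 - 7278) = (1/(-7412 + (17738 - 17847)) + 47864)/1515 = (1/(-7412 - 109) + 47864)*(1/1515) = (1/(-7521) + 47864)*(1/1515) = (-1/7521 + 47864)*(1/1515) = (359985143/7521)*(1/1515) = 359985143/11394315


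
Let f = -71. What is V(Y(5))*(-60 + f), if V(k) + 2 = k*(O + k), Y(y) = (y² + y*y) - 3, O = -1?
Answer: -282960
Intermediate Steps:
Y(y) = -3 + 2*y² (Y(y) = (y² + y²) - 3 = 2*y² - 3 = -3 + 2*y²)
V(k) = -2 + k*(-1 + k)
V(Y(5))*(-60 + f) = (-2 + (-3 + 2*5²)² - (-3 + 2*5²))*(-60 - 71) = (-2 + (-3 + 2*25)² - (-3 + 2*25))*(-131) = (-2 + (-3 + 50)² - (-3 + 50))*(-131) = (-2 + 47² - 1*47)*(-131) = (-2 + 2209 - 47)*(-131) = 2160*(-131) = -282960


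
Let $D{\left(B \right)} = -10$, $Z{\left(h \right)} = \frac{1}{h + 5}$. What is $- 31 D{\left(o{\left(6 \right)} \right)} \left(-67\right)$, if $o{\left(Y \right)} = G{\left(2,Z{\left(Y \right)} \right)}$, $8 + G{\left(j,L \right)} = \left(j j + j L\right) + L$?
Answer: $-20770$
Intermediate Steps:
$Z{\left(h \right)} = \frac{1}{5 + h}$
$G{\left(j,L \right)} = -8 + L + j^{2} + L j$ ($G{\left(j,L \right)} = -8 + \left(\left(j j + j L\right) + L\right) = -8 + \left(\left(j^{2} + L j\right) + L\right) = -8 + \left(L + j^{2} + L j\right) = -8 + L + j^{2} + L j$)
$o{\left(Y \right)} = -4 + \frac{3}{5 + Y}$ ($o{\left(Y \right)} = -8 + \frac{1}{5 + Y} + 2^{2} + \frac{1}{5 + Y} 2 = -8 + \frac{1}{5 + Y} + 4 + \frac{2}{5 + Y} = -4 + \frac{3}{5 + Y}$)
$- 31 D{\left(o{\left(6 \right)} \right)} \left(-67\right) = \left(-31\right) \left(-10\right) \left(-67\right) = 310 \left(-67\right) = -20770$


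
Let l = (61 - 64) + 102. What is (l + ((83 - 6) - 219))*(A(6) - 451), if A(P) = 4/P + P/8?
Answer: 231985/12 ≈ 19332.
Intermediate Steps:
A(P) = 4/P + P/8 (A(P) = 4/P + P*(1/8) = 4/P + P/8)
l = 99 (l = -3 + 102 = 99)
(l + ((83 - 6) - 219))*(A(6) - 451) = (99 + ((83 - 6) - 219))*((4/6 + (1/8)*6) - 451) = (99 + (77 - 219))*((4*(1/6) + 3/4) - 451) = (99 - 142)*((2/3 + 3/4) - 451) = -43*(17/12 - 451) = -43*(-5395/12) = 231985/12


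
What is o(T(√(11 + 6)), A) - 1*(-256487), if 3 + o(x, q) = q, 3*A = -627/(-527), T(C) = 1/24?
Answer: 135167277/527 ≈ 2.5648e+5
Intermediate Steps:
T(C) = 1/24
A = 209/527 (A = (-627/(-527))/3 = (-627*(-1/527))/3 = (⅓)*(627/527) = 209/527 ≈ 0.39658)
o(x, q) = -3 + q
o(T(√(11 + 6)), A) - 1*(-256487) = (-3 + 209/527) - 1*(-256487) = -1372/527 + 256487 = 135167277/527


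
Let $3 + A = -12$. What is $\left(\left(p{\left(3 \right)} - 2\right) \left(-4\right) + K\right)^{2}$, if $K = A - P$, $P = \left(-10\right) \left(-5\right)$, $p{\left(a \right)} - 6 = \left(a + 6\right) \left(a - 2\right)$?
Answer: $13689$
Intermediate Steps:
$A = -15$ ($A = -3 - 12 = -15$)
$p{\left(a \right)} = 6 + \left(-2 + a\right) \left(6 + a\right)$ ($p{\left(a \right)} = 6 + \left(a + 6\right) \left(a - 2\right) = 6 + \left(6 + a\right) \left(-2 + a\right) = 6 + \left(-2 + a\right) \left(6 + a\right)$)
$P = 50$
$K = -65$ ($K = -15 - 50 = -65$)
$\left(\left(p{\left(3 \right)} - 2\right) \left(-4\right) + K\right)^{2} = \left(\left(\left(-6 + 3^{2} + 4 \cdot 3\right) - 2\right) \left(-4\right) - 65\right)^{2} = \left(\left(\left(-6 + 9 + 12\right) - 2\right) \left(-4\right) - 65\right)^{2} = \left(\left(15 - 2\right) \left(-4\right) - 65\right)^{2} = \left(13 \left(-4\right) - 65\right)^{2} = \left(-52 - 65\right)^{2} = \left(-117\right)^{2} = 13689$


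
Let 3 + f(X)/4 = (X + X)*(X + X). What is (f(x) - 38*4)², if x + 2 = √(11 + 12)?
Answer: 166032 - 34304*√23 ≈ 1515.8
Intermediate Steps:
x = -2 + √23 (x = -2 + √(11 + 12) = -2 + √23 ≈ 2.7958)
f(X) = -12 + 16*X² (f(X) = -12 + 4*((X + X)*(X + X)) = -12 + 4*((2*X)*(2*X)) = -12 + 4*(4*X²) = -12 + 16*X²)
(f(x) - 38*4)² = ((-12 + 16*(-2 + √23)²) - 38*4)² = ((-12 + 16*(-2 + √23)²) - 152)² = (-164 + 16*(-2 + √23)²)²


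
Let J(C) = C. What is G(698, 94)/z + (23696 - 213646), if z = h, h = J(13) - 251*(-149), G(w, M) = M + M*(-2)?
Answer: -75600101/398 ≈ -1.8995e+5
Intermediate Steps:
G(w, M) = -M (G(w, M) = M - 2*M = -M)
h = 37412 (h = 13 - 251*(-149) = 13 + 37399 = 37412)
z = 37412
G(698, 94)/z + (23696 - 213646) = -1*94/37412 + (23696 - 213646) = -94*1/37412 - 189950 = -1/398 - 189950 = -75600101/398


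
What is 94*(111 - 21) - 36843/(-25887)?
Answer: 73013621/8629 ≈ 8461.4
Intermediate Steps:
94*(111 - 21) - 36843/(-25887) = 94*90 - 36843*(-1/25887) = 8460 + 12281/8629 = 73013621/8629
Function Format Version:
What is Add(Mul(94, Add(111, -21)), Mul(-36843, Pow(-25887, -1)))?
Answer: Rational(73013621, 8629) ≈ 8461.4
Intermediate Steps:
Add(Mul(94, Add(111, -21)), Mul(-36843, Pow(-25887, -1))) = Add(Mul(94, 90), Mul(-36843, Rational(-1, 25887))) = Add(8460, Rational(12281, 8629)) = Rational(73013621, 8629)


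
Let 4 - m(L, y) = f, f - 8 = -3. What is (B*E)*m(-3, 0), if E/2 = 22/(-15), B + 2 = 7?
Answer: 44/3 ≈ 14.667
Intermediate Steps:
f = 5 (f = 8 - 3 = 5)
m(L, y) = -1 (m(L, y) = 4 - 1*5 = 4 - 5 = -1)
B = 5 (B = -2 + 7 = 5)
E = -44/15 (E = 2*(22/(-15)) = 2*(22*(-1/15)) = 2*(-22/15) = -44/15 ≈ -2.9333)
(B*E)*m(-3, 0) = (5*(-44/15))*(-1) = -44/3*(-1) = 44/3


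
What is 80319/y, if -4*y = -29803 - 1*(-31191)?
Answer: -80319/347 ≈ -231.47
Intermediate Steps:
y = -347 (y = -(-29803 - 1*(-31191))/4 = -(-29803 + 31191)/4 = -¼*1388 = -347)
80319/y = 80319/(-347) = 80319*(-1/347) = -80319/347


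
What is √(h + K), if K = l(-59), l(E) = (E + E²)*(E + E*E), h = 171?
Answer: √11710255 ≈ 3422.0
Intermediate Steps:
l(E) = (E + E²)² (l(E) = (E + E²)*(E + E²) = (E + E²)²)
K = 11710084 (K = (-59)²*(1 - 59)² = 3481*(-58)² = 3481*3364 = 11710084)
√(h + K) = √(171 + 11710084) = √11710255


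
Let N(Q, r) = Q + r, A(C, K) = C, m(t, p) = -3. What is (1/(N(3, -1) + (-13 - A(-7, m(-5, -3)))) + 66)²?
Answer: 69169/16 ≈ 4323.1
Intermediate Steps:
(1/(N(3, -1) + (-13 - A(-7, m(-5, -3)))) + 66)² = (1/((3 - 1) + (-13 - 1*(-7))) + 66)² = (1/(2 + (-13 + 7)) + 66)² = (1/(2 - 6) + 66)² = (1/(-4) + 66)² = (-¼ + 66)² = (263/4)² = 69169/16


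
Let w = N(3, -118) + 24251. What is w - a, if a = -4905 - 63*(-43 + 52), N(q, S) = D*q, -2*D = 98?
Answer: 29576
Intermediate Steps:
D = -49 (D = -1/2*98 = -49)
N(q, S) = -49*q
a = -5472 (a = -4905 - 63*9 = -4905 - 567 = -5472)
w = 24104 (w = -49*3 + 24251 = -147 + 24251 = 24104)
w - a = 24104 - 1*(-5472) = 24104 + 5472 = 29576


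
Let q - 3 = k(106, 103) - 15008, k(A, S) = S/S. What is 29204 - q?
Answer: 44208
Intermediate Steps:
k(A, S) = 1
q = -15004 (q = 3 + (1 - 15008) = 3 - 15007 = -15004)
29204 - q = 29204 - 1*(-15004) = 29204 + 15004 = 44208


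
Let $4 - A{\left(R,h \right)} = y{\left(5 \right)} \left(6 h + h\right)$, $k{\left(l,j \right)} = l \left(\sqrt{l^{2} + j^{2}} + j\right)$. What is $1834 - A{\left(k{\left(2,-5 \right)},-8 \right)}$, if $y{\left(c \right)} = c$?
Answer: $1550$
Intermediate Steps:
$k{\left(l,j \right)} = l \left(j + \sqrt{j^{2} + l^{2}}\right)$ ($k{\left(l,j \right)} = l \left(\sqrt{j^{2} + l^{2}} + j\right) = l \left(j + \sqrt{j^{2} + l^{2}}\right)$)
$A{\left(R,h \right)} = 4 - 35 h$ ($A{\left(R,h \right)} = 4 - 5 \left(6 h + h\right) = 4 - 5 \cdot 7 h = 4 - 35 h$)
$1834 - A{\left(k{\left(2,-5 \right)},-8 \right)} = 1834 - \left(4 - -280\right) = 1834 - \left(4 + 280\right) = 1834 - 284 = 1550$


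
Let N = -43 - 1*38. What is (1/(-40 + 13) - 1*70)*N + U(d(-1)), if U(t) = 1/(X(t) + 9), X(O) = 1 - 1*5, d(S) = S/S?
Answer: 28366/5 ≈ 5673.2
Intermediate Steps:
d(S) = 1
X(O) = -4 (X(O) = 1 - 5 = -4)
N = -81 (N = -43 - 38 = -81)
U(t) = ⅕ (U(t) = 1/(-4 + 9) = 1/5 = ⅕)
(1/(-40 + 13) - 1*70)*N + U(d(-1)) = (1/(-40 + 13) - 1*70)*(-81) + ⅕ = (1/(-27) - 70)*(-81) + ⅕ = (-1/27 - 70)*(-81) + ⅕ = -1891/27*(-81) + ⅕ = 5673 + ⅕ = 28366/5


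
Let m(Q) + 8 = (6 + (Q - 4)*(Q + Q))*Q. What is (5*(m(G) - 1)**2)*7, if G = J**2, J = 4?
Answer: 1358887635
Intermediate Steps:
G = 16 (G = 4**2 = 16)
m(Q) = -8 + Q*(6 + 2*Q*(-4 + Q)) (m(Q) = -8 + (6 + (Q - 4)*(Q + Q))*Q = -8 + (6 + (-4 + Q)*(2*Q))*Q = -8 + (6 + 2*Q*(-4 + Q))*Q = -8 + Q*(6 + 2*Q*(-4 + Q)))
(5*(m(G) - 1)**2)*7 = (5*((-8 - 8*16**2 + 2*16**3 + 6*16) - 1)**2)*7 = (5*((-8 - 8*256 + 2*4096 + 96) - 1)**2)*7 = (5*((-8 - 2048 + 8192 + 96) - 1)**2)*7 = (5*(6232 - 1)**2)*7 = (5*6231**2)*7 = (5*38825361)*7 = 194126805*7 = 1358887635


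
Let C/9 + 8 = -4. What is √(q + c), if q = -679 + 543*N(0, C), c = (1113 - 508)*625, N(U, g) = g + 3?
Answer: √320431 ≈ 566.07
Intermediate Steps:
C = -108 (C = -72 + 9*(-4) = -72 - 36 = -108)
N(U, g) = 3 + g
c = 378125 (c = 605*625 = 378125)
q = -57694 (q = -679 + 543*(3 - 108) = -679 + 543*(-105) = -679 - 57015 = -57694)
√(q + c) = √(-57694 + 378125) = √320431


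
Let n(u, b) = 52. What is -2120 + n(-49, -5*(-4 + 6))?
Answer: -2068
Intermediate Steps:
-2120 + n(-49, -5*(-4 + 6)) = -2120 + 52 = -2068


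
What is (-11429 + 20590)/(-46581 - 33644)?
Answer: -9161/80225 ≈ -0.11419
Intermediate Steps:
(-11429 + 20590)/(-46581 - 33644) = 9161/(-80225) = 9161*(-1/80225) = -9161/80225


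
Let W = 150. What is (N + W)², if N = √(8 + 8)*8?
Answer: 33124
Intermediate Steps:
N = 32 (N = √16*8 = 4*8 = 32)
(N + W)² = (32 + 150)² = 182² = 33124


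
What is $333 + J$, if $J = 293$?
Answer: $626$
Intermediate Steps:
$333 + J = 333 + 293 = 626$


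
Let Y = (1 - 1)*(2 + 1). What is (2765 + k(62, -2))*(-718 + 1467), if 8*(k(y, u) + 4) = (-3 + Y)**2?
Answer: 16550653/8 ≈ 2.0688e+6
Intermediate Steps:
Y = 0 (Y = 0*3 = 0)
k(y, u) = -23/8 (k(y, u) = -4 + (-3 + 0)**2/8 = -4 + (1/8)*(-3)**2 = -4 + (1/8)*9 = -4 + 9/8 = -23/8)
(2765 + k(62, -2))*(-718 + 1467) = (2765 - 23/8)*(-718 + 1467) = (22097/8)*749 = 16550653/8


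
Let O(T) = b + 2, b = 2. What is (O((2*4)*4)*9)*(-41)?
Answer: -1476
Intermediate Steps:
O(T) = 4 (O(T) = 2 + 2 = 4)
(O((2*4)*4)*9)*(-41) = (4*9)*(-41) = 36*(-41) = -1476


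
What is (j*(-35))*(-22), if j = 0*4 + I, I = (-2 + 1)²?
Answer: 770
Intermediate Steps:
I = 1 (I = (-1)² = 1)
j = 1 (j = 0*4 + 1 = 0 + 1 = 1)
(j*(-35))*(-22) = (1*(-35))*(-22) = -35*(-22) = 770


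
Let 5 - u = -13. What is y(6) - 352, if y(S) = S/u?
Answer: -1055/3 ≈ -351.67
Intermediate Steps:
u = 18 (u = 5 - 1*(-13) = 5 + 13 = 18)
y(S) = S/18
y(6) - 352 = (1/18)*6 - 352 = ⅓ - 352 = -1055/3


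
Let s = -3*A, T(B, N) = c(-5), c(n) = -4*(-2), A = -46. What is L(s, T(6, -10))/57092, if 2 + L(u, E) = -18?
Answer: -5/14273 ≈ -0.00035031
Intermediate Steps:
c(n) = 8
T(B, N) = 8
s = 138 (s = -3*(-46) = 138)
L(u, E) = -20 (L(u, E) = -2 - 18 = -20)
L(s, T(6, -10))/57092 = -20/57092 = -20*1/57092 = -5/14273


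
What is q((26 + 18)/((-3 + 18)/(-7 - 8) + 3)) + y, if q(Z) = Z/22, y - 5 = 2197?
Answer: 2203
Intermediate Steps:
y = 2202 (y = 5 + 2197 = 2202)
q(Z) = Z/22 (q(Z) = Z*(1/22) = Z/22)
q((26 + 18)/((-3 + 18)/(-7 - 8) + 3)) + y = ((26 + 18)/((-3 + 18)/(-7 - 8) + 3))/22 + 2202 = (44/(15/(-15) + 3))/22 + 2202 = (44/(15*(-1/15) + 3))/22 + 2202 = (44/(-1 + 3))/22 + 2202 = (44/2)/22 + 2202 = (44*(½))/22 + 2202 = (1/22)*22 + 2202 = 1 + 2202 = 2203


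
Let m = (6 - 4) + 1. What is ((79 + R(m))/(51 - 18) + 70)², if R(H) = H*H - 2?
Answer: 5740816/1089 ≈ 5271.6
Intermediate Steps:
m = 3 (m = 2 + 1 = 3)
R(H) = -2 + H² (R(H) = H² - 2 = -2 + H²)
((79 + R(m))/(51 - 18) + 70)² = ((79 + (-2 + 3²))/(51 - 18) + 70)² = ((79 + (-2 + 9))/33 + 70)² = ((79 + 7)*(1/33) + 70)² = (86*(1/33) + 70)² = (86/33 + 70)² = (2396/33)² = 5740816/1089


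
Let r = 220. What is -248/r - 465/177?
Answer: -12183/3245 ≈ -3.7544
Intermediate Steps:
-248/r - 465/177 = -248/220 - 465/177 = -248*1/220 - 465*1/177 = -62/55 - 155/59 = -12183/3245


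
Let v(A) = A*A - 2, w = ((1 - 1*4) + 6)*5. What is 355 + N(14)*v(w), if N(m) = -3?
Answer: -314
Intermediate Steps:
w = 15 (w = ((1 - 4) + 6)*5 = (-3 + 6)*5 = 3*5 = 15)
v(A) = -2 + A**2 (v(A) = A**2 - 2 = -2 + A**2)
355 + N(14)*v(w) = 355 - 3*(-2 + 15**2) = 355 - 3*(-2 + 225) = 355 - 3*223 = 355 - 669 = -314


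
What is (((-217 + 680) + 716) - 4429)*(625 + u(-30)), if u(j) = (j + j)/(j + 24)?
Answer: -2063750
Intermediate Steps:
u(j) = 2*j/(24 + j) (u(j) = (2*j)/(24 + j) = 2*j/(24 + j))
(((-217 + 680) + 716) - 4429)*(625 + u(-30)) = (((-217 + 680) + 716) - 4429)*(625 + 2*(-30)/(24 - 30)) = ((463 + 716) - 4429)*(625 + 2*(-30)/(-6)) = (1179 - 4429)*(625 + 2*(-30)*(-1/6)) = -3250*(625 + 10) = -3250*635 = -2063750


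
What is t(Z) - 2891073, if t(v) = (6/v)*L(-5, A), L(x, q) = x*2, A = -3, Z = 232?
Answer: -167682249/58 ≈ -2.8911e+6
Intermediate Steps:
L(x, q) = 2*x
t(v) = -60/v (t(v) = (6/v)*(2*(-5)) = (6/v)*(-10) = -60/v)
t(Z) - 2891073 = -60/232 - 2891073 = -60*1/232 - 2891073 = -15/58 - 2891073 = -167682249/58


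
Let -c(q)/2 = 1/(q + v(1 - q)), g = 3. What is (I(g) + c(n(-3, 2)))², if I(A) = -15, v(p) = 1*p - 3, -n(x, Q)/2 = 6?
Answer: 196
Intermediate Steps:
n(x, Q) = -12 (n(x, Q) = -2*6 = -12)
v(p) = -3 + p (v(p) = p - 3 = -3 + p)
c(q) = 1 (c(q) = -2/(q + (-3 + (1 - q))) = -2/(q + (-2 - q)) = -2/(-2) = -2*(-½) = 1)
(I(g) + c(n(-3, 2)))² = (-15 + 1)² = (-14)² = 196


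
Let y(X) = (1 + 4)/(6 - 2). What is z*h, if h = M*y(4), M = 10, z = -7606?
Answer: -95075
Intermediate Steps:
y(X) = 5/4
h = 25/2 (h = 10*(5/4) = 25/2 ≈ 12.500)
z*h = -7606*25/2 = -95075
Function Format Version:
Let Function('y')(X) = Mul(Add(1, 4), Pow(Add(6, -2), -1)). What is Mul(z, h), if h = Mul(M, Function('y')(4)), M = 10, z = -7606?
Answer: -95075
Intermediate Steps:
Function('y')(X) = Rational(5, 4) (Function('y')(X) = Mul(5, Pow(4, -1)) = Mul(5, Rational(1, 4)) = Rational(5, 4))
h = Rational(25, 2) (h = Mul(10, Rational(5, 4)) = Rational(25, 2) ≈ 12.500)
Mul(z, h) = Mul(-7606, Rational(25, 2)) = -95075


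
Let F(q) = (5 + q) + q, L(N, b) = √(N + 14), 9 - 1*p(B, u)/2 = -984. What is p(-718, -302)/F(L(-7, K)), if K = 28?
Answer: -3310 + 1324*√7 ≈ 192.97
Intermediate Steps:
p(B, u) = 1986 (p(B, u) = 18 - 2*(-984) = 18 + 1968 = 1986)
L(N, b) = √(14 + N)
F(q) = 5 + 2*q
p(-718, -302)/F(L(-7, K)) = 1986/(5 + 2*√(14 - 7)) = 1986/(5 + 2*√7)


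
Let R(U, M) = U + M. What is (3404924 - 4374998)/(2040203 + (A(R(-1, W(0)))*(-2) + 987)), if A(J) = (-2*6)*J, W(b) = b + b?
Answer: -485037/1020583 ≈ -0.47526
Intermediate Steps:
W(b) = 2*b
R(U, M) = M + U
A(J) = -12*J
(3404924 - 4374998)/(2040203 + (A(R(-1, W(0)))*(-2) + 987)) = (3404924 - 4374998)/(2040203 + (-12*(2*0 - 1)*(-2) + 987)) = -970074/(2040203 + (-12*(0 - 1)*(-2) + 987)) = -970074/(2040203 + (-12*(-1)*(-2) + 987)) = -970074/(2040203 + (12*(-2) + 987)) = -970074/(2040203 + (-24 + 987)) = -970074/(2040203 + 963) = -970074/2041166 = -970074*1/2041166 = -485037/1020583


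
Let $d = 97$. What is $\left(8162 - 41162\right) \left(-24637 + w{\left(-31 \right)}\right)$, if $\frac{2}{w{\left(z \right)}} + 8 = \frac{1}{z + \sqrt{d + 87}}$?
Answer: $\frac{1633375681080}{2009} - \frac{5280 \sqrt{46}}{2009} \approx 8.1303 \cdot 10^{8}$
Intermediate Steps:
$w{\left(z \right)} = \frac{2}{-8 + \frac{1}{z + 2 \sqrt{46}}}$ ($w{\left(z \right)} = \frac{2}{-8 + \frac{1}{z + \sqrt{97 + 87}}} = \frac{2}{-8 + \frac{1}{z + \sqrt{184}}} = \frac{2}{-8 + \frac{1}{z + 2 \sqrt{46}}}$)
$\left(8162 - 41162\right) \left(-24637 + w{\left(-31 \right)}\right) = \left(8162 - 41162\right) \left(-24637 + \frac{2 \left(\left(-1\right) \left(-31\right) - 2 \sqrt{46}\right)}{-1 + 8 \left(-31\right) + 16 \sqrt{46}}\right) = - 33000 \left(-24637 + \frac{2 \left(31 - 2 \sqrt{46}\right)}{-1 - 248 + 16 \sqrt{46}}\right) = - 33000 \left(-24637 + \frac{2 \left(31 - 2 \sqrt{46}\right)}{-249 + 16 \sqrt{46}}\right) = 813021000 - \frac{66000 \left(31 - 2 \sqrt{46}\right)}{-249 + 16 \sqrt{46}}$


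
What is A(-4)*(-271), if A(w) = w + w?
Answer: 2168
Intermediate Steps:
A(w) = 2*w
A(-4)*(-271) = (2*(-4))*(-271) = -8*(-271) = 2168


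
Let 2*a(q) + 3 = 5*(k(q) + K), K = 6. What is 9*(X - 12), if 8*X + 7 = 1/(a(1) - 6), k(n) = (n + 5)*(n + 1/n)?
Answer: -23169/200 ≈ -115.84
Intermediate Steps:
k(n) = (5 + n)*(n + 1/n)
a(q) = 16 + 5*q²/2 + 25*q/2 + 25/(2*q) (a(q) = -3/2 + (5*((1 + q² + 5*q + 5/q) + 6))/2 = -3/2 + (5*(7 + q² + 5*q + 5/q))/2 = -3/2 + (35 + 5*q² + 25*q + 25/q)/2 = -3/2 + (35/2 + 5*q²/2 + 25*q/2 + 25/(2*q)) = 16 + 5*q²/2 + 25*q/2 + 25/(2*q))
X = -523/600 (X = -7/8 + 1/(8*((½)*(25 + 5*1³ + 25*1² + 32*1)/1 - 6)) = -7/8 + 1/(8*((½)*1*(25 + 5*1 + 25*1 + 32) - 6)) = -7/8 + 1/(8*((½)*1*(25 + 5 + 25 + 32) - 6)) = -7/8 + 1/(8*((½)*1*87 - 6)) = -7/8 + 1/(8*(87/2 - 6)) = -7/8 + 1/(8*(75/2)) = -7/8 + (⅛)*(2/75) = -7/8 + 1/300 = -523/600 ≈ -0.87167)
9*(X - 12) = 9*(-523/600 - 12) = 9*(-7723/600) = -23169/200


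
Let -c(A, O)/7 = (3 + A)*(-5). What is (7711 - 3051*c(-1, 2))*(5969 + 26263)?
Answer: -6635247288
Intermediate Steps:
c(A, O) = 105 + 35*A (c(A, O) = -7*(3 + A)*(-5) = -7*(-15 - 5*A) = 105 + 35*A)
(7711 - 3051*c(-1, 2))*(5969 + 26263) = (7711 - 3051*(105 + 35*(-1)))*(5969 + 26263) = (7711 - 3051*(105 - 35))*32232 = (7711 - 3051*70)*32232 = (7711 - 213570)*32232 = -205859*32232 = -6635247288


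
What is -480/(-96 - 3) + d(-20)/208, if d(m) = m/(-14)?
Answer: 116645/24024 ≈ 4.8554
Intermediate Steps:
d(m) = -m/14 (d(m) = m*(-1/14) = -m/14)
-480/(-96 - 3) + d(-20)/208 = -480/(-96 - 3) - 1/14*(-20)/208 = -480/(-99) + (10/7)*(1/208) = -480*(-1/99) + 5/728 = 160/33 + 5/728 = 116645/24024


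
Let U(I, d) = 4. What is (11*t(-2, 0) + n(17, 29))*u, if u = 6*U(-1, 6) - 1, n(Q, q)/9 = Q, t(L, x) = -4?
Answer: 2507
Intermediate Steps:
n(Q, q) = 9*Q
u = 23 (u = 6*4 - 1 = 24 - 1 = 23)
(11*t(-2, 0) + n(17, 29))*u = (11*(-4) + 9*17)*23 = (-44 + 153)*23 = 109*23 = 2507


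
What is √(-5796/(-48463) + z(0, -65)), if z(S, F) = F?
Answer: I*√152382162437/48463 ≈ 8.0548*I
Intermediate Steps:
√(-5796/(-48463) + z(0, -65)) = √(-5796/(-48463) - 65) = √(-5796*(-1/48463) - 65) = √(5796/48463 - 65) = √(-3144299/48463) = I*√152382162437/48463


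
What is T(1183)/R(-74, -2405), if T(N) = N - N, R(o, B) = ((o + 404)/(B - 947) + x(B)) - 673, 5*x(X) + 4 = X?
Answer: 0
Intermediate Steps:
x(X) = -4/5 + X/5
R(o, B) = -3369/5 + B/5 + (404 + o)/(-947 + B) (R(o, B) = ((o + 404)/(B - 947) + (-4/5 + B/5)) - 673 = ((404 + o)/(-947 + B) + (-4/5 + B/5)) - 673 = (-4/5 + B/5 + (404 + o)/(-947 + B)) - 673 = -3369/5 + B/5 + (404 + o)/(-947 + B))
T(N) = 0
T(1183)/R(-74, -2405) = 0/(((3192463 + (-2405)**2 - 4316*(-2405) + 5*(-74))/(5*(-947 - 2405)))) = 0/(((1/5)*(3192463 + 5784025 + 10379980 - 370)/(-3352))) = 0/(((1/5)*(-1/3352)*19356098)) = 0/(-9678049/8380) = 0*(-8380/9678049) = 0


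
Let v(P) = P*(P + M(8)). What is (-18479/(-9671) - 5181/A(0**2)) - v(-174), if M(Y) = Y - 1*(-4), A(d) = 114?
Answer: -546054381/19342 ≈ -28232.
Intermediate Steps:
M(Y) = 4 + Y (M(Y) = Y + 4 = 4 + Y)
v(P) = P*(12 + P) (v(P) = P*(P + (4 + 8)) = P*(P + 12) = P*(12 + P))
(-18479/(-9671) - 5181/A(0**2)) - v(-174) = (-18479/(-9671) - 5181/114) - (-174)*(12 - 174) = (-18479*(-1/9671) - 5181*1/114) - (-174)*(-162) = (18479/9671 - 1727/38) - 1*28188 = -842085/19342 - 28188 = -546054381/19342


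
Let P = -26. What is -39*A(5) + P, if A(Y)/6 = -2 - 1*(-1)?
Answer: 208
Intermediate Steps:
A(Y) = -6 (A(Y) = 6*(-2 - 1*(-1)) = 6*(-2 + 1) = 6*(-1) = -6)
-39*A(5) + P = -39*(-6) - 26 = 234 - 26 = 208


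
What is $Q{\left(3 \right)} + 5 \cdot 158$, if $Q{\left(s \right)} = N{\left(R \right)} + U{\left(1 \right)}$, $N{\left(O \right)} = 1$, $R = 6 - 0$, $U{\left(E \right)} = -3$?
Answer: $788$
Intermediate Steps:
$R = 6$ ($R = 6 + 0 = 6$)
$Q{\left(s \right)} = -2$ ($Q{\left(s \right)} = 1 - 3 = -2$)
$Q{\left(3 \right)} + 5 \cdot 158 = -2 + 5 \cdot 158 = -2 + 790 = 788$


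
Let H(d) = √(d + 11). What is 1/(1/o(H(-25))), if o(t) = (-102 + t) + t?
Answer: -102 + 2*I*√14 ≈ -102.0 + 7.4833*I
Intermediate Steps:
H(d) = √(11 + d)
o(t) = -102 + 2*t
1/(1/o(H(-25))) = 1/(1/(-102 + 2*√(11 - 25))) = 1/(1/(-102 + 2*√(-14))) = 1/(1/(-102 + 2*(I*√14))) = 1/(1/(-102 + 2*I*√14)) = -102 + 2*I*√14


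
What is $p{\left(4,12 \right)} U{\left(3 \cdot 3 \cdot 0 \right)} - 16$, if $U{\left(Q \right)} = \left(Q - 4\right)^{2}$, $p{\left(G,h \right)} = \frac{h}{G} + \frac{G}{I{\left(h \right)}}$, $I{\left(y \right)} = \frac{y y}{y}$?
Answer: $\frac{112}{3} \approx 37.333$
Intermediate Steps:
$I{\left(y \right)} = y$ ($I{\left(y \right)} = \frac{y^{2}}{y} = y$)
$p{\left(G,h \right)} = \frac{G}{h} + \frac{h}{G}$ ($p{\left(G,h \right)} = \frac{h}{G} + \frac{G}{h} = \frac{G}{h} + \frac{h}{G}$)
$U{\left(Q \right)} = \left(-4 + Q\right)^{2}$
$p{\left(4,12 \right)} U{\left(3 \cdot 3 \cdot 0 \right)} - 16 = \left(\frac{4}{12} + \frac{12}{4}\right) \left(-4 + 3 \cdot 3 \cdot 0\right)^{2} - 16 = \left(4 \cdot \frac{1}{12} + 12 \cdot \frac{1}{4}\right) \left(-4 + 9 \cdot 0\right)^{2} - 16 = \left(\frac{1}{3} + 3\right) \left(-4 + 0\right)^{2} - 16 = \frac{10 \left(-4\right)^{2}}{3} - 16 = \frac{10}{3} \cdot 16 - 16 = \frac{160}{3} - 16 = \frac{112}{3}$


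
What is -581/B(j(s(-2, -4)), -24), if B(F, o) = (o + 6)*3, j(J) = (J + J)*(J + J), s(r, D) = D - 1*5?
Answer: 581/54 ≈ 10.759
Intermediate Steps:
s(r, D) = -5 + D (s(r, D) = D - 5 = -5 + D)
j(J) = 4*J² (j(J) = (2*J)*(2*J) = 4*J²)
B(F, o) = 18 + 3*o (B(F, o) = (6 + o)*3 = 18 + 3*o)
-581/B(j(s(-2, -4)), -24) = -581/(18 + 3*(-24)) = -581/(18 - 72) = -581/(-54) = -581*(-1/54) = 581/54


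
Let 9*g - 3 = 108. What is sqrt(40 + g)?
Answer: sqrt(471)/3 ≈ 7.2342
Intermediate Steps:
g = 37/3 (g = 1/3 + (1/9)*108 = 1/3 + 12 = 37/3 ≈ 12.333)
sqrt(40 + g) = sqrt(40 + 37/3) = sqrt(157/3) = sqrt(471)/3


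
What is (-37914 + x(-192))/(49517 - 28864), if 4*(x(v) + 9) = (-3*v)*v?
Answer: -65571/20653 ≈ -3.1749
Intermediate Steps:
x(v) = -9 - 3*v²/4 (x(v) = -9 + ((-3*v)*v)/4 = -9 + (-3*v²)/4 = -9 - 3*v²/4)
(-37914 + x(-192))/(49517 - 28864) = (-37914 + (-9 - ¾*(-192)²))/(49517 - 28864) = (-37914 + (-9 - ¾*36864))/20653 = (-37914 + (-9 - 27648))*(1/20653) = (-37914 - 27657)*(1/20653) = -65571*1/20653 = -65571/20653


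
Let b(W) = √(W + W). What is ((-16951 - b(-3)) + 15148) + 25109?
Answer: 23306 - I*√6 ≈ 23306.0 - 2.4495*I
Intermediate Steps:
b(W) = √2*√W (b(W) = √(2*W) = √2*√W)
((-16951 - b(-3)) + 15148) + 25109 = ((-16951 - √2*√(-3)) + 15148) + 25109 = ((-16951 - √2*I*√3) + 15148) + 25109 = ((-16951 - I*√6) + 15148) + 25109 = (-1803 - I*√6) + 25109 = 23306 - I*√6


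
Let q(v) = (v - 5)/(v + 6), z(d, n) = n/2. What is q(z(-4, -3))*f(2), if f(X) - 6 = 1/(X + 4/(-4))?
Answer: -91/9 ≈ -10.111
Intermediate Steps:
z(d, n) = n/2 (z(d, n) = n*(½) = n/2)
q(v) = (-5 + v)/(6 + v)
f(X) = 6 + 1/(-1 + X) (f(X) = 6 + 1/(X + 4/(-4)) = 6 + 1/(X + 4*(-¼)) = 6 + 1/(X - 1) = 6 + 1/(-1 + X))
q(z(-4, -3))*f(2) = ((-5 + (½)*(-3))/(6 + (½)*(-3)))*((-5 + 6*2)/(-1 + 2)) = ((-5 - 3/2)/(6 - 3/2))*((-5 + 12)/1) = (-13/2/(9/2))*(1*7) = ((2/9)*(-13/2))*7 = -13/9*7 = -91/9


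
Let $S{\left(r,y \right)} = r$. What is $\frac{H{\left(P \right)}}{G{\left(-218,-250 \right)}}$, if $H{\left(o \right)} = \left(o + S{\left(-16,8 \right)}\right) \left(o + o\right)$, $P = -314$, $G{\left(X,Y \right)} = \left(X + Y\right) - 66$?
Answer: $- \frac{34540}{89} \approx -388.09$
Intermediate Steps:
$G{\left(X,Y \right)} = -66 + X + Y$ ($G{\left(X,Y \right)} = \left(X + Y\right) - 66 = -66 + X + Y$)
$H{\left(o \right)} = 2 o \left(-16 + o\right)$ ($H{\left(o \right)} = \left(o - 16\right) \left(o + o\right) = \left(-16 + o\right) 2 o = 2 o \left(-16 + o\right)$)
$\frac{H{\left(P \right)}}{G{\left(-218,-250 \right)}} = \frac{2 \left(-314\right) \left(-16 - 314\right)}{-66 - 218 - 250} = \frac{2 \left(-314\right) \left(-330\right)}{-534} = 207240 \left(- \frac{1}{534}\right) = - \frac{34540}{89}$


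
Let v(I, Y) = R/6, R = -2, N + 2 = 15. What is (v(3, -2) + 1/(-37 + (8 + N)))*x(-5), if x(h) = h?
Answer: 95/48 ≈ 1.9792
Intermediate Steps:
N = 13 (N = -2 + 15 = 13)
v(I, Y) = -1/3 (v(I, Y) = -2/6 = -2*1/6 = -1/3)
(v(3, -2) + 1/(-37 + (8 + N)))*x(-5) = (-1/3 + 1/(-37 + (8 + 13)))*(-5) = (-1/3 + 1/(-37 + 21))*(-5) = (-1/3 + 1/(-16))*(-5) = (-1/3 - 1/16)*(-5) = -19/48*(-5) = 95/48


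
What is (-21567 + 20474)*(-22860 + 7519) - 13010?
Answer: 16754703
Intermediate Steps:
(-21567 + 20474)*(-22860 + 7519) - 13010 = -1093*(-15341) - 13010 = 16767713 - 13010 = 16754703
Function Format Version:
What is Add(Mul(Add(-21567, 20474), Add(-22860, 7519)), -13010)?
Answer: 16754703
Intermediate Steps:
Add(Mul(Add(-21567, 20474), Add(-22860, 7519)), -13010) = Add(Mul(-1093, -15341), -13010) = Add(16767713, -13010) = 16754703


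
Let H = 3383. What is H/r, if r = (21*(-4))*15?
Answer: -3383/1260 ≈ -2.6849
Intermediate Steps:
r = -1260 (r = -84*15 = -1260)
H/r = 3383/(-1260) = 3383*(-1/1260) = -3383/1260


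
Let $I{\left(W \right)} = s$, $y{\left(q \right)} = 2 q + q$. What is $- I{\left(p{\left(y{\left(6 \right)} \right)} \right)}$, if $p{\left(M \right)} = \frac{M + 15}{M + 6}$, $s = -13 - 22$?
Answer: $35$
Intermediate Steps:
$y{\left(q \right)} = 3 q$
$s = -35$ ($s = -13 - 22 = -35$)
$p{\left(M \right)} = \frac{15 + M}{6 + M}$
$I{\left(W \right)} = -35$
$- I{\left(p{\left(y{\left(6 \right)} \right)} \right)} = \left(-1\right) \left(-35\right) = 35$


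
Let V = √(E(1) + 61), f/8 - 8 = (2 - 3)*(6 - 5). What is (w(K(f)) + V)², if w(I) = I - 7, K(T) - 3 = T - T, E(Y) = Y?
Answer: (-4 + √62)² ≈ 15.008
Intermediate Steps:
f = 56 (f = 64 + 8*((2 - 3)*(6 - 5)) = 64 + 8*(-1*1) = 64 + 8*(-1) = 64 - 8 = 56)
K(T) = 3 (K(T) = 3 + (T - T) = 3 + 0 = 3)
w(I) = -7 + I
V = √62 (V = √(1 + 61) = √62 ≈ 7.8740)
(w(K(f)) + V)² = ((-7 + 3) + √62)² = (-4 + √62)²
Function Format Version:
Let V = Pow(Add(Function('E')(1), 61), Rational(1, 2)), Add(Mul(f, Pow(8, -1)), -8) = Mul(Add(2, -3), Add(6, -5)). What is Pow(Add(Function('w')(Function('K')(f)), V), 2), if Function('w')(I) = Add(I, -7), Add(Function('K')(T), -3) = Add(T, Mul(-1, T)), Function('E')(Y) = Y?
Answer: Pow(Add(-4, Pow(62, Rational(1, 2))), 2) ≈ 15.008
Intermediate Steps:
f = 56 (f = Add(64, Mul(8, Mul(Add(2, -3), Add(6, -5)))) = Add(64, Mul(8, Mul(-1, 1))) = Add(64, Mul(8, -1)) = Add(64, -8) = 56)
Function('K')(T) = 3 (Function('K')(T) = Add(3, Add(T, Mul(-1, T))) = Add(3, 0) = 3)
Function('w')(I) = Add(-7, I)
V = Pow(62, Rational(1, 2)) (V = Pow(Add(1, 61), Rational(1, 2)) = Pow(62, Rational(1, 2)) ≈ 7.8740)
Pow(Add(Function('w')(Function('K')(f)), V), 2) = Pow(Add(Add(-7, 3), Pow(62, Rational(1, 2))), 2) = Pow(Add(-4, Pow(62, Rational(1, 2))), 2)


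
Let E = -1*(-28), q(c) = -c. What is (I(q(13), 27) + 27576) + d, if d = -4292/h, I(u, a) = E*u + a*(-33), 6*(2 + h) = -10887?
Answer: 95632777/3633 ≈ 26323.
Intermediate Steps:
E = 28
h = -3633/2 (h = -2 + (1/6)*(-10887) = -2 - 3629/2 = -3633/2 ≈ -1816.5)
I(u, a) = -33*a + 28*u (I(u, a) = 28*u + a*(-33) = 28*u - 33*a = -33*a + 28*u)
d = 8584/3633 (d = -4292/(-3633/2) = -4292*(-2/3633) = 8584/3633 ≈ 2.3628)
(I(q(13), 27) + 27576) + d = ((-33*27 + 28*(-1*13)) + 27576) + 8584/3633 = ((-891 + 28*(-13)) + 27576) + 8584/3633 = ((-891 - 364) + 27576) + 8584/3633 = (-1255 + 27576) + 8584/3633 = 26321 + 8584/3633 = 95632777/3633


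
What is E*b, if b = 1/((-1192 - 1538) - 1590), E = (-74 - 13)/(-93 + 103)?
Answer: 29/14400 ≈ 0.0020139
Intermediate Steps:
E = -87/10 ≈ -8.7000
b = -1/4320 (b = 1/(-2730 - 1590) = 1/(-4320) = -1/4320 ≈ -0.00023148)
E*b = -87/10*(-1/4320) = 29/14400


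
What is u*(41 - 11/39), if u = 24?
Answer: 12704/13 ≈ 977.23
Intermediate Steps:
u*(41 - 11/39) = 24*(41 - 11/39) = 24*(1588/39) = 12704/13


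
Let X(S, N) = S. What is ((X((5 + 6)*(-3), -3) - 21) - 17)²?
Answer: 5041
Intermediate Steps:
((X((5 + 6)*(-3), -3) - 21) - 17)² = (((5 + 6)*(-3) - 21) - 17)² = ((11*(-3) - 21) - 17)² = ((-33 - 21) - 17)² = (-54 - 17)² = (-71)² = 5041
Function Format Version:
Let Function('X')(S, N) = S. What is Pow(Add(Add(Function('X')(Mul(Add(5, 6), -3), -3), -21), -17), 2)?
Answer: 5041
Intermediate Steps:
Pow(Add(Add(Function('X')(Mul(Add(5, 6), -3), -3), -21), -17), 2) = Pow(Add(Add(Mul(Add(5, 6), -3), -21), -17), 2) = Pow(Add(Add(Mul(11, -3), -21), -17), 2) = Pow(Add(Add(-33, -21), -17), 2) = Pow(Add(-54, -17), 2) = Pow(-71, 2) = 5041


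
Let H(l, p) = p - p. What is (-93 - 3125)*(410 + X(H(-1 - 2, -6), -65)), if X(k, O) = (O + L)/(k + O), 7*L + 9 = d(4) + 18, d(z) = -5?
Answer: -601769218/455 ≈ -1.3226e+6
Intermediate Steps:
H(l, p) = 0
L = 4/7 (L = -9/7 + (-5 + 18)/7 = -9/7 + (⅐)*13 = -9/7 + 13/7 = 4/7 ≈ 0.57143)
X(k, O) = (4/7 + O)/(O + k) (X(k, O) = (O + 4/7)/(k + O) = (4/7 + O)/(O + k))
(-93 - 3125)*(410 + X(H(-1 - 2, -6), -65)) = (-93 - 3125)*(410 + (4/7 - 65)/(-65 + 0)) = -3218*(410 - 451/7/(-65)) = -3218*(410 - 1/65*(-451/7)) = -3218*(410 + 451/455) = -3218*187001/455 = -601769218/455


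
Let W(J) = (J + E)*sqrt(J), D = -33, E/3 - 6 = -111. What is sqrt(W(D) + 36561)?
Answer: sqrt(36561 - 348*I*sqrt(33)) ≈ 191.28 - 5.2256*I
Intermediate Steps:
E = -315 (E = 18 + 3*(-111) = 18 - 333 = -315)
W(J) = sqrt(J)*(-315 + J) (W(J) = (J - 315)*sqrt(J) = (-315 + J)*sqrt(J) = sqrt(J)*(-315 + J))
sqrt(W(D) + 36561) = sqrt(sqrt(-33)*(-315 - 33) + 36561) = sqrt((I*sqrt(33))*(-348) + 36561) = sqrt(-348*I*sqrt(33) + 36561) = sqrt(36561 - 348*I*sqrt(33))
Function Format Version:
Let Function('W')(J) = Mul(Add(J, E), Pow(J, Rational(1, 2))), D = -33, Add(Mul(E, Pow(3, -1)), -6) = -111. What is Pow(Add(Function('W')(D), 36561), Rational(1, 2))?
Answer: Pow(Add(36561, Mul(-348, I, Pow(33, Rational(1, 2)))), Rational(1, 2)) ≈ Add(191.28, Mul(-5.2256, I))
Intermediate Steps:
E = -315 (E = Add(18, Mul(3, -111)) = Add(18, -333) = -315)
Function('W')(J) = Mul(Pow(J, Rational(1, 2)), Add(-315, J)) (Function('W')(J) = Mul(Add(J, -315), Pow(J, Rational(1, 2))) = Mul(Add(-315, J), Pow(J, Rational(1, 2))) = Mul(Pow(J, Rational(1, 2)), Add(-315, J)))
Pow(Add(Function('W')(D), 36561), Rational(1, 2)) = Pow(Add(Mul(Pow(-33, Rational(1, 2)), Add(-315, -33)), 36561), Rational(1, 2)) = Pow(Add(Mul(Mul(I, Pow(33, Rational(1, 2))), -348), 36561), Rational(1, 2)) = Pow(Add(Mul(-348, I, Pow(33, Rational(1, 2))), 36561), Rational(1, 2)) = Pow(Add(36561, Mul(-348, I, Pow(33, Rational(1, 2)))), Rational(1, 2))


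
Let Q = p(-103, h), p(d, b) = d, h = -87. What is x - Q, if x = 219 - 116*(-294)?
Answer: 34426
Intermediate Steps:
x = 34323 (x = 219 + 34104 = 34323)
Q = -103
x - Q = 34323 - 1*(-103) = 34323 + 103 = 34426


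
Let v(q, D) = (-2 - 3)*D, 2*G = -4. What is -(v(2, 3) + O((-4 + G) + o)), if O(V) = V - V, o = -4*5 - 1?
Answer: 15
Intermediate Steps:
G = -2 (G = (½)*(-4) = -2)
v(q, D) = -5*D
o = -21 (o = -20 - 1 = -21)
O(V) = 0
-(v(2, 3) + O((-4 + G) + o)) = -(-5*3 + 0) = -(-15 + 0) = -1*(-15) = 15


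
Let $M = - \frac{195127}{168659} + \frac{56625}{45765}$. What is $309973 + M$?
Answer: $\frac{159505516522805}{514578609} \approx 3.0997 \cdot 10^{5}$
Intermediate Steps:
$M = \frac{41355248}{514578609}$ ($M = \left(-195127\right) \frac{1}{168659} + 56625 \cdot \frac{1}{45765} = - \frac{195127}{168659} + \frac{3775}{3051} = \frac{41355248}{514578609} \approx 0.080367$)
$309973 + M = 309973 + \frac{41355248}{514578609} = \frac{159505516522805}{514578609}$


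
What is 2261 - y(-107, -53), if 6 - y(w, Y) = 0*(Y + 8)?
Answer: 2255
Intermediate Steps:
y(w, Y) = 6 (y(w, Y) = 6 - 0*(Y + 8) = 6 - 0*(8 + Y) = 6 - 1*0 = 6 + 0 = 6)
2261 - y(-107, -53) = 2261 - 1*6 = 2261 - 6 = 2255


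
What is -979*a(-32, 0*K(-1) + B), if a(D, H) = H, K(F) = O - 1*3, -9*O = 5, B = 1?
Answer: -979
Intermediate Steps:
O = -5/9 (O = -⅑*5 = -5/9 ≈ -0.55556)
K(F) = -32/9 (K(F) = -5/9 - 1*3 = -5/9 - 3 = -32/9)
-979*a(-32, 0*K(-1) + B) = -979*(0*(-32/9) + 1) = -979*(0 + 1) = -979*1 = -979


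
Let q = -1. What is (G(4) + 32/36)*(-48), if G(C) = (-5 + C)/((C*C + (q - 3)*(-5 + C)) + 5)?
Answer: -3056/75 ≈ -40.747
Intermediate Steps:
G(C) = (-5 + C)/(25 + C**2 - 4*C) (G(C) = (-5 + C)/((C*C + (-1 - 3)*(-5 + C)) + 5) = (-5 + C)/((C**2 - 4*(-5 + C)) + 5) = (-5 + C)/((C**2 + (20 - 4*C)) + 5) = (-5 + C)/((20 + C**2 - 4*C) + 5) = (-5 + C)/(25 + C**2 - 4*C))
(G(4) + 32/36)*(-48) = ((-5 + 4)/(25 + 4**2 - 4*4) + 32/36)*(-48) = (-1/(25 + 16 - 16) + 32*(1/36))*(-48) = (-1/25 + 8/9)*(-48) = (191/225)*(-48) = -3056/75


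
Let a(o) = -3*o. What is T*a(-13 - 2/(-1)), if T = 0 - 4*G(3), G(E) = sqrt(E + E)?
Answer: -132*sqrt(6) ≈ -323.33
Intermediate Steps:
G(E) = sqrt(2)*sqrt(E) (G(E) = sqrt(2*E) = sqrt(2)*sqrt(E))
T = -4*sqrt(6) (T = 0 - 4*sqrt(2)*sqrt(3) = 0 - 4*sqrt(6) = -4*sqrt(6) ≈ -9.7980)
T*a(-13 - 2/(-1)) = (-4*sqrt(6))*(-3*(-13 - 2/(-1))) = (-4*sqrt(6))*(-3*(-13 - 2*(-1))) = (-4*sqrt(6))*(-3*(-13 + 2)) = (-4*sqrt(6))*(-3*(-11)) = -4*sqrt(6)*33 = -132*sqrt(6)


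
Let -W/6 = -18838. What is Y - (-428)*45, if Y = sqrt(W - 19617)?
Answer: 19260 + 3*sqrt(10379) ≈ 19566.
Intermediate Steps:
W = 113028 (W = -6*(-18838) = 113028)
Y = 3*sqrt(10379) (Y = sqrt(113028 - 19617) = sqrt(93411) = 3*sqrt(10379) ≈ 305.63)
Y - (-428)*45 = 3*sqrt(10379) - (-428)*45 = 3*sqrt(10379) - 1*(-19260) = 3*sqrt(10379) + 19260 = 19260 + 3*sqrt(10379)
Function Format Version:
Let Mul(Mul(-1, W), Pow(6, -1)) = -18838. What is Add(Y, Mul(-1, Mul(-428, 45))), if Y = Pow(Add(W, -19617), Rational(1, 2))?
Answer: Add(19260, Mul(3, Pow(10379, Rational(1, 2)))) ≈ 19566.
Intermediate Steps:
W = 113028 (W = Mul(-6, -18838) = 113028)
Y = Mul(3, Pow(10379, Rational(1, 2))) (Y = Pow(Add(113028, -19617), Rational(1, 2)) = Pow(93411, Rational(1, 2)) = Mul(3, Pow(10379, Rational(1, 2))) ≈ 305.63)
Add(Y, Mul(-1, Mul(-428, 45))) = Add(Mul(3, Pow(10379, Rational(1, 2))), Mul(-1, Mul(-428, 45))) = Add(Mul(3, Pow(10379, Rational(1, 2))), Mul(-1, -19260)) = Add(Mul(3, Pow(10379, Rational(1, 2))), 19260) = Add(19260, Mul(3, Pow(10379, Rational(1, 2))))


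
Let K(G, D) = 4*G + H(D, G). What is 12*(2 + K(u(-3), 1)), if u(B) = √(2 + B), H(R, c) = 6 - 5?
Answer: 36 + 48*I ≈ 36.0 + 48.0*I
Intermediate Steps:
H(R, c) = 1
K(G, D) = 1 + 4*G (K(G, D) = 4*G + 1 = 1 + 4*G)
12*(2 + K(u(-3), 1)) = 12*(2 + (1 + 4*√(2 - 3))) = 12*(2 + (1 + 4*√(-1))) = 12*(2 + (1 + 4*I)) = 12*(3 + 4*I) = 36 + 48*I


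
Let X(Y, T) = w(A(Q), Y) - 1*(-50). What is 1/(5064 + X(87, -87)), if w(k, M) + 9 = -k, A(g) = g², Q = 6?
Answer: 1/5069 ≈ 0.00019728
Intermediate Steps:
w(k, M) = -9 - k
X(Y, T) = 5 (X(Y, T) = (-9 - 1*6²) - 1*(-50) = (-9 - 1*36) + 50 = (-9 - 36) + 50 = -45 + 50 = 5)
1/(5064 + X(87, -87)) = 1/(5064 + 5) = 1/5069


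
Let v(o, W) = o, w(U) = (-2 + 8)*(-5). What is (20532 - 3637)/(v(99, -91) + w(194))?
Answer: 16895/69 ≈ 244.85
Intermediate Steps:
w(U) = -30 (w(U) = 6*(-5) = -30)
(20532 - 3637)/(v(99, -91) + w(194)) = (20532 - 3637)/(99 - 30) = 16895/69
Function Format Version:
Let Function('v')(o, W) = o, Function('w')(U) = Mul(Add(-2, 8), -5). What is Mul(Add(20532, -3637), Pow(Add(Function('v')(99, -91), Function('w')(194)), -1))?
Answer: Rational(16895, 69) ≈ 244.85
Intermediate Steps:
Function('w')(U) = -30 (Function('w')(U) = Mul(6, -5) = -30)
Mul(Add(20532, -3637), Pow(Add(Function('v')(99, -91), Function('w')(194)), -1)) = Mul(Add(20532, -3637), Pow(Add(99, -30), -1)) = Mul(16895, Pow(69, -1)) = Mul(16895, Rational(1, 69)) = Rational(16895, 69)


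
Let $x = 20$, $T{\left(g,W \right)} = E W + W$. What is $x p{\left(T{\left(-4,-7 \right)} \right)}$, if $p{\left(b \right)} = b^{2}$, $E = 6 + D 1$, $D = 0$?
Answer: $48020$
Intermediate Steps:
$E = 6$ ($E = 6 + 0 \cdot 1 = 6 + 0 = 6$)
$T{\left(g,W \right)} = 7 W$ ($T{\left(g,W \right)} = 6 W + W = 7 W$)
$x p{\left(T{\left(-4,-7 \right)} \right)} = 20 \left(7 \left(-7\right)\right)^{2} = 20 \left(-49\right)^{2} = 20 \cdot 2401 = 48020$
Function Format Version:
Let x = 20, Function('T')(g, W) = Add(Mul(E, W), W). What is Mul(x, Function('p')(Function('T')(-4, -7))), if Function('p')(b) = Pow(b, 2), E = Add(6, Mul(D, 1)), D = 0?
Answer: 48020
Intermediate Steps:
E = 6 (E = Add(6, Mul(0, 1)) = Add(6, 0) = 6)
Function('T')(g, W) = Mul(7, W) (Function('T')(g, W) = Add(Mul(6, W), W) = Mul(7, W))
Mul(x, Function('p')(Function('T')(-4, -7))) = Mul(20, Pow(Mul(7, -7), 2)) = Mul(20, Pow(-49, 2)) = Mul(20, 2401) = 48020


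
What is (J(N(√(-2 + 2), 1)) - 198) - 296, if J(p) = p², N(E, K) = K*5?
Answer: -469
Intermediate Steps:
N(E, K) = 5*K
(J(N(√(-2 + 2), 1)) - 198) - 296 = ((5*1)² - 198) - 296 = (5² - 198) - 296 = (25 - 198) - 296 = -173 - 296 = -469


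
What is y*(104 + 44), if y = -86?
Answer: -12728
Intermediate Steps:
y*(104 + 44) = -86*(104 + 44) = -86*148 = -12728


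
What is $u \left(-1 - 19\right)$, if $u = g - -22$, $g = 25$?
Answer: $-940$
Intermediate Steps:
$u = 47$ ($u = 25 - -22 = 25 + 22 = 47$)
$u \left(-1 - 19\right) = 47 \left(-1 - 19\right) = 47 \left(-20\right) = -940$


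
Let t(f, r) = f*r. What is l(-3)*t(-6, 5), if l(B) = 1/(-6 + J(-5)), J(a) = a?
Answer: 30/11 ≈ 2.7273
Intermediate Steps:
l(B) = -1/11 (l(B) = 1/(-6 - 5) = 1/(-11) = -1/11)
l(-3)*t(-6, 5) = -(-6)*5/11 = -1/11*(-30) = 30/11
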